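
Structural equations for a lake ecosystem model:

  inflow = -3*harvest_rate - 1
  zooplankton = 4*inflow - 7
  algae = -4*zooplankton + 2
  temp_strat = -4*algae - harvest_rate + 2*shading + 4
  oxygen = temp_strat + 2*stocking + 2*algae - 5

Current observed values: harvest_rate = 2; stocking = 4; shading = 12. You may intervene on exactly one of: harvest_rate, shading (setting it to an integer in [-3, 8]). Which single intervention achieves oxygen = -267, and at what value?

set shading = 6

Intervening on harvest_rate: oxygen = -97*harvest_rate - 61. Reaching -267 requires harvest_rate = 206/97, not an integer.
Intervening on shading: with other inputs at their observed values, oxygen = 2*shading - 279. Solving for -267 gives shading = 6, within [-3, 8].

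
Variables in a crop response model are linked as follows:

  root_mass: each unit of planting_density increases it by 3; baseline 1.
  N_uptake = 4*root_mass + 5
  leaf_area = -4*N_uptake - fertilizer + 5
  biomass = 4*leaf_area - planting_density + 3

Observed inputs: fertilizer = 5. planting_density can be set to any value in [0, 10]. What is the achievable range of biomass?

Substituting into the N_uptake equation gives N_uptake = 12*planting_density + 9.
Substituting into the leaf_area equation gives leaf_area = -48*planting_density - 36.
biomass becomes -193*planting_density - 141.
Linear in planting_density, so extremes are at the endpoints: planting_density = 0 gives biomass = -141; planting_density = 10 gives biomass = -2071.

-2071 to -141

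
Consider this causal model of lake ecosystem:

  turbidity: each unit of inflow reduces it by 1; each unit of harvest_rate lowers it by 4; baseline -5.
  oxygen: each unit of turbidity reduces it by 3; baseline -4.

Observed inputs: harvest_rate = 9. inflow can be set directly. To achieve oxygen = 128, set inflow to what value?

Substituting into the turbidity equation gives turbidity = -inflow - 41.
This gives oxygen = 3*inflow + 119.
Solve 3*inflow + 119 = 128: inflow = (128 - 119) / 3 = 3.

inflow = 3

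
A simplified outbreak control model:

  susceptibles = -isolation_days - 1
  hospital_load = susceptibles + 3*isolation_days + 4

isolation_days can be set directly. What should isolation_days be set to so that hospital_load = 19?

isolation_days = 8

Substituting into the hospital_load equation gives hospital_load = 2*isolation_days + 3.
Solve 2*isolation_days + 3 = 19: isolation_days = (19 - 3) / 2 = 8.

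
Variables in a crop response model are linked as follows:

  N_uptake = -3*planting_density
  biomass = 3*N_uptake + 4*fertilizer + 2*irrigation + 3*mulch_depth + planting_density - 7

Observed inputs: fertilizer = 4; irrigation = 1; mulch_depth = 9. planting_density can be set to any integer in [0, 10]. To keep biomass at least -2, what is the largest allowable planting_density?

Substituting into the biomass equation gives biomass = -8*planting_density + 38.
Require -8*planting_density + 38 ≥ -2, so planting_density ≤ 5.
The largest integer in [0, 10] satisfying this is 5.

planting_density = 5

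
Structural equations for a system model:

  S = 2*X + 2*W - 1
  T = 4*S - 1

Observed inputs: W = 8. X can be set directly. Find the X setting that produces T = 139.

X = 10

Substituting into the S equation gives S = 2*X + 15.
Substituting into the T equation gives T = 8*X + 59.
Solve 8*X + 59 = 139: X = (139 - 59) / 8 = 10.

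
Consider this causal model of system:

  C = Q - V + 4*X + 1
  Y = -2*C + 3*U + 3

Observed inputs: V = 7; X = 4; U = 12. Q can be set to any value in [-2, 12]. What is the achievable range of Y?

Substituting into the C equation gives C = Q + 10.
This gives Y = -2*Q + 19.
Linear in Q, so extremes are at the endpoints: Q = -2 gives Y = 23; Q = 12 gives Y = -5.

-5 to 23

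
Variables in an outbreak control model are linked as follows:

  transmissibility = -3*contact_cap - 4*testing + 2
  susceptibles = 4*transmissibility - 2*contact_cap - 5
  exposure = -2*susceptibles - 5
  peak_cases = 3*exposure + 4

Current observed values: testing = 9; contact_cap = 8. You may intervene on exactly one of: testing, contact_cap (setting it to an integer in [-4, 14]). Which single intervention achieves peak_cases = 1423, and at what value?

set contact_cap = 7

Intervening on testing: peak_cases = 96*testing + 643. Reaching 1423 requires testing = 65/8, not an integer.
Intervening on contact_cap: with other inputs at their observed values, peak_cases = 84*contact_cap + 835. Solving for 1423 gives contact_cap = 7, within [-4, 14].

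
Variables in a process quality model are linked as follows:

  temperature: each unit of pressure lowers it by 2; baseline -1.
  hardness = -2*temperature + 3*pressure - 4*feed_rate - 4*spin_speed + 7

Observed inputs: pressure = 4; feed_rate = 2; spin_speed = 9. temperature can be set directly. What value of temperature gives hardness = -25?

Intervening on temperature fixes its value directly, overriding its dependence on pressure.
Substituting into the hardness equation gives hardness = -2*temperature - 25.
Solve -2*temperature - 25 = -25: temperature = (-25 + 25) / -2 = 0.

temperature = 0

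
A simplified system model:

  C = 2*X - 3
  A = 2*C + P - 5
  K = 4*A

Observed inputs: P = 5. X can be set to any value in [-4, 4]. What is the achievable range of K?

-88 to 40

Substituting into the A equation gives A = 4*X - 6.
K becomes 16*X - 24.
Linear in X, so extremes are at the endpoints: X = -4 gives K = -88; X = 4 gives K = 40.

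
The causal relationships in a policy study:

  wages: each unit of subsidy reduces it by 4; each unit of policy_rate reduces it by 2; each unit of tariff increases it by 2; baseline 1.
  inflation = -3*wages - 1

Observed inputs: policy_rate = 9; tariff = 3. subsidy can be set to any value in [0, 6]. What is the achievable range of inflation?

32 to 104

Substituting into the wages equation gives wages = -4*subsidy - 11.
So inflation = 12*subsidy + 32.
Linear in subsidy, so extremes are at the endpoints: subsidy = 0 gives inflation = 32; subsidy = 6 gives inflation = 104.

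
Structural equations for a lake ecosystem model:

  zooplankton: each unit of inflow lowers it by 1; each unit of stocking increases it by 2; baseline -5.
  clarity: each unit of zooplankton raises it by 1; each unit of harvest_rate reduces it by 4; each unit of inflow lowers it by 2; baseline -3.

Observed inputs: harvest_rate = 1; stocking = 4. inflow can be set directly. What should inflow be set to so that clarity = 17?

Substituting into the zooplankton equation gives zooplankton = -inflow + 3.
Substituting into the clarity equation gives clarity = -3*inflow - 4.
Solve -3*inflow - 4 = 17: inflow = (17 + 4) / -3 = -7.

inflow = -7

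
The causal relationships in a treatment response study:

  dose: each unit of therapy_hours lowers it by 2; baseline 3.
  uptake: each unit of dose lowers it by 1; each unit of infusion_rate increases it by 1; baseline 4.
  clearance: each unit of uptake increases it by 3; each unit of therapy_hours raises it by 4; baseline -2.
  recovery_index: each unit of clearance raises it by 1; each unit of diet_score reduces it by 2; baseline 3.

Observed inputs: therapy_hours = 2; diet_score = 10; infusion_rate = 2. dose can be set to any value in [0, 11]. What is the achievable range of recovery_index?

-26 to 7

Intervening on dose fixes its value directly, overriding its dependence on therapy_hours.
Substituting into the uptake equation gives uptake = -dose + 6.
So clearance = -3*dose + 24.
So recovery_index = -3*dose + 7.
Linear in dose, so extremes are at the endpoints: dose = 0 gives recovery_index = 7; dose = 11 gives recovery_index = -26.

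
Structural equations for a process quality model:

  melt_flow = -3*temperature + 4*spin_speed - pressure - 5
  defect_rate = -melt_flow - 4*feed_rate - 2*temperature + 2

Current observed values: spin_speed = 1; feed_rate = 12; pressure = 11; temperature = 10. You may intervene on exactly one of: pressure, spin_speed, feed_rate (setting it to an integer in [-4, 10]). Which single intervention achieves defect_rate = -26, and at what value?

Intervening on pressure: with other inputs at their observed values, defect_rate = pressure - 35. Solving for -26 gives pressure = 9, within [-4, 10].
Intervening on spin_speed: defect_rate = -4*spin_speed - 20. Reaching -26 requires spin_speed = 3/2, not an integer.
Intervening on feed_rate: defect_rate = -4*feed_rate + 24. Reaching -26 requires feed_rate = 25/2, not an integer.

set pressure = 9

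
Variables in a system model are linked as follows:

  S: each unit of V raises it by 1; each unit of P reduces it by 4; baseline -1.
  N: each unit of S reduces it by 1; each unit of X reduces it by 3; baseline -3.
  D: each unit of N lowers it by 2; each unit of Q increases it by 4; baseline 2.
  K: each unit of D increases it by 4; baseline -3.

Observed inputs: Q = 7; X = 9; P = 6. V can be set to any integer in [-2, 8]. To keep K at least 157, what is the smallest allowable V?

V = 0

Substituting into the S equation gives S = V - 25.
Substituting into the N equation gives N = -V - 5.
Substituting into the D equation gives D = 2*V + 40.
Substituting into the K equation gives K = 8*V + 157.
Require 8*V + 157 ≥ 157, so V ≥ 0.
The smallest integer in [-2, 8] satisfying this is 0.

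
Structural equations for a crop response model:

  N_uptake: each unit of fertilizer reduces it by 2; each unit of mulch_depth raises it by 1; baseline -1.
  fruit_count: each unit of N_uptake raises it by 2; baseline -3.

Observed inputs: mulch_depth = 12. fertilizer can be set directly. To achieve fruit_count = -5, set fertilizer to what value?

Substituting into the N_uptake equation gives N_uptake = -2*fertilizer + 11.
So fruit_count = -4*fertilizer + 19.
Solve -4*fertilizer + 19 = -5: fertilizer = (-5 - 19) / -4 = 6.

fertilizer = 6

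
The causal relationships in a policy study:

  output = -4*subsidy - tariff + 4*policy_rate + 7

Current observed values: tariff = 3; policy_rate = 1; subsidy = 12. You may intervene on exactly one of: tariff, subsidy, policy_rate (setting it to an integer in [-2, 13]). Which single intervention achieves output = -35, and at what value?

set tariff = -2

Intervening on tariff: with other inputs at their observed values, output = -tariff - 37. Solving for -35 gives tariff = -2, within [-2, 13].
Intervening on subsidy: output = -4*subsidy + 8. Reaching -35 requires subsidy = 43/4, not an integer.
Intervening on policy_rate: output = 4*policy_rate - 44. Reaching -35 requires policy_rate = 9/4, not an integer.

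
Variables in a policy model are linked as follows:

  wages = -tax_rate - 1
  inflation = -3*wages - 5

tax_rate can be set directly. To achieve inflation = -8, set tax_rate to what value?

tax_rate = -2

Substituting into the inflation equation gives inflation = 3*tax_rate - 2.
Solve 3*tax_rate - 2 = -8: tax_rate = (-8 + 2) / 3 = -2.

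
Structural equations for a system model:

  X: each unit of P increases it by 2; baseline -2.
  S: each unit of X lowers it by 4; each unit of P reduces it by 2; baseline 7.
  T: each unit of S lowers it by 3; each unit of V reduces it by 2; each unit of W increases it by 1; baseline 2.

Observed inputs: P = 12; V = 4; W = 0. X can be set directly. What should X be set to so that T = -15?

X = -5

Intervening on X fixes its value directly, overriding its dependence on P.
Substituting into the S equation gives S = -4*X - 17.
T becomes 12*X + 45.
Solve 12*X + 45 = -15: X = (-15 - 45) / 12 = -5.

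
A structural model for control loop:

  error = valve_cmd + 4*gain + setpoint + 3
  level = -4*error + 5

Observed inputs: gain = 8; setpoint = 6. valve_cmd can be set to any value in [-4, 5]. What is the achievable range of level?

Substituting into the error equation gives error = valve_cmd + 41.
So level = -4*valve_cmd - 159.
Linear in valve_cmd, so extremes are at the endpoints: valve_cmd = -4 gives level = -143; valve_cmd = 5 gives level = -179.

-179 to -143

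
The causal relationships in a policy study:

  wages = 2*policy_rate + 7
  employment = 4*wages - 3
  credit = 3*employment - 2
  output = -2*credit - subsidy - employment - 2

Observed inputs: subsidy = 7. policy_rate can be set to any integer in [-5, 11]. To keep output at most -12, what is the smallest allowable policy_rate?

Substituting into the employment equation gives employment = 8*policy_rate + 25.
credit becomes 24*policy_rate + 73.
Substituting into the output equation gives output = -56*policy_rate - 180.
Require -56*policy_rate - 180 ≤ -12, so policy_rate ≥ -3.
The smallest integer in [-5, 11] satisfying this is -3.

policy_rate = -3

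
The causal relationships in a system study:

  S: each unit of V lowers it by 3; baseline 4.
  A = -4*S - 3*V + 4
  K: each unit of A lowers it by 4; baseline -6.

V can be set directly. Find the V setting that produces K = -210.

V = 7

Substituting into the A equation gives A = 9*V - 12.
Substituting into the K equation gives K = -36*V + 42.
Solve -36*V + 42 = -210: V = (-210 - 42) / -36 = 7.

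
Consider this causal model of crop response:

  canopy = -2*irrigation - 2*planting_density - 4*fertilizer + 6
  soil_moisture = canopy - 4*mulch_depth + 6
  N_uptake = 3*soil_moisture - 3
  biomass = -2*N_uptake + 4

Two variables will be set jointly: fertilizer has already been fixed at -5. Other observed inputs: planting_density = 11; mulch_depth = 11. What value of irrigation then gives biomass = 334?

With fertilizer held at -5:
Substituting into the canopy equation gives canopy = -2*irrigation + 4.
This gives soil_moisture = -2*irrigation - 34.
So N_uptake = -6*irrigation - 105.
So biomass = 12*irrigation + 214.
Solve 12*irrigation + 214 = 334: irrigation = (334 - 214) / 12 = 10.

irrigation = 10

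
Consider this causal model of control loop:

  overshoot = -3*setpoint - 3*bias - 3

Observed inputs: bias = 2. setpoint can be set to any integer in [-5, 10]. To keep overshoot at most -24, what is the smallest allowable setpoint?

setpoint = 5

Substituting into the overshoot equation gives overshoot = -3*setpoint - 9.
Require -3*setpoint - 9 ≤ -24, so setpoint ≥ 5.
The smallest integer in [-5, 10] satisfying this is 5.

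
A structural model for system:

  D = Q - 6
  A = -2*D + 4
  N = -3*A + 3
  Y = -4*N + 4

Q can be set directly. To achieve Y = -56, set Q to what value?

Q = 10

Substituting into the A equation gives A = -2*Q + 16.
This gives N = 6*Q - 45.
Substituting into the Y equation gives Y = -24*Q + 184.
Solve -24*Q + 184 = -56: Q = (-56 - 184) / -24 = 10.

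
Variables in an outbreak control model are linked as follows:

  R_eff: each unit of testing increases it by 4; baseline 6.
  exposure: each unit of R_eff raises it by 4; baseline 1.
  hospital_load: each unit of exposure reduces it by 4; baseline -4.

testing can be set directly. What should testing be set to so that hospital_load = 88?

Substituting into the exposure equation gives exposure = 16*testing + 25.
This gives hospital_load = -64*testing - 104.
Solve -64*testing - 104 = 88: testing = (88 + 104) / -64 = -3.

testing = -3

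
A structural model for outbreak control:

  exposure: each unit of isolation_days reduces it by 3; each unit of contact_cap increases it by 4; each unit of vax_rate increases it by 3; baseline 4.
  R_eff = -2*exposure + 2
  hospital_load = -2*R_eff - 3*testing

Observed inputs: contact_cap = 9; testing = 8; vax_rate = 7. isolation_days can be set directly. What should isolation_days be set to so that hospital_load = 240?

isolation_days = -2

Substituting into the exposure equation gives exposure = -3*isolation_days + 61.
Substituting into the R_eff equation gives R_eff = 6*isolation_days - 120.
Substituting into the hospital_load equation gives hospital_load = -12*isolation_days + 216.
Solve -12*isolation_days + 216 = 240: isolation_days = (240 - 216) / -12 = -2.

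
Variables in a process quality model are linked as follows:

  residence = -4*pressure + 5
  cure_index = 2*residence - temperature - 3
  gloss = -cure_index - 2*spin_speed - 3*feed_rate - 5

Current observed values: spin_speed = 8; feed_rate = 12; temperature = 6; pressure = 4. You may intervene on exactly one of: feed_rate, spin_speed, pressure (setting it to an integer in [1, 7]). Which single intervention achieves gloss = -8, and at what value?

Intervening on feed_rate: with other inputs at their observed values, gloss = -3*feed_rate + 10. Solving for -8 gives feed_rate = 6, within [1, 7].
Intervening on spin_speed: gloss = -2*spin_speed - 10. Reaching -8 requires spin_speed = -1, outside [1, 7].
Intervening on pressure: gloss = 8*pressure - 58. Reaching -8 requires pressure = 25/4, not an integer.

set feed_rate = 6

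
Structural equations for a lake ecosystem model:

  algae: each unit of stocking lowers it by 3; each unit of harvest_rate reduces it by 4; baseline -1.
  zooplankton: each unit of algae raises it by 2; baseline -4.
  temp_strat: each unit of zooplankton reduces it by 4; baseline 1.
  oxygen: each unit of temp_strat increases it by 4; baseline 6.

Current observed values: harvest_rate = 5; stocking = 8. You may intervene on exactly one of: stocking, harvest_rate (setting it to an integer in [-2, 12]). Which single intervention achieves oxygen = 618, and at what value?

Intervening on stocking: oxygen = 96*stocking + 746. Reaching 618 requires stocking = -4/3, not an integer.
Intervening on harvest_rate: with other inputs at their observed values, oxygen = 128*harvest_rate + 874. Solving for 618 gives harvest_rate = -2, within [-2, 12].

set harvest_rate = -2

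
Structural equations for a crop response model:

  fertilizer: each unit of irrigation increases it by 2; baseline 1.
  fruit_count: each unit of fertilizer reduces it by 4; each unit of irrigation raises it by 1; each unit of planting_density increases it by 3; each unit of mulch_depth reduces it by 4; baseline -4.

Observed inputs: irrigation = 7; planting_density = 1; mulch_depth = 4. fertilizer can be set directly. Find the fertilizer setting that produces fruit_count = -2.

Intervening on fertilizer fixes its value directly, overriding its dependence on irrigation.
Substituting into the fruit_count equation gives fruit_count = -4*fertilizer - 10.
Solve -4*fertilizer - 10 = -2: fertilizer = (-2 + 10) / -4 = -2.

fertilizer = -2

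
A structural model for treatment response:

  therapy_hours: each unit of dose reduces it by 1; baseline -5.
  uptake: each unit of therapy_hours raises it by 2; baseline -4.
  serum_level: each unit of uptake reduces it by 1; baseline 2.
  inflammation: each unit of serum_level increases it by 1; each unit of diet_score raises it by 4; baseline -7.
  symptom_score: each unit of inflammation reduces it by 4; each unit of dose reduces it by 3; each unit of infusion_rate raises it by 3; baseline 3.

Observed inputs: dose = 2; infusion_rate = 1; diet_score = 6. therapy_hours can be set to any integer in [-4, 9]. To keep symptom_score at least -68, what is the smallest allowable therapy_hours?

therapy_hours = 3

Intervening on therapy_hours fixes its value directly, overriding its dependence on dose.
Substituting into the serum_level equation gives serum_level = -2*therapy_hours + 6.
Substituting into the inflammation equation gives inflammation = -2*therapy_hours + 23.
Substituting into the symptom_score equation gives symptom_score = 8*therapy_hours - 92.
Require 8*therapy_hours - 92 ≥ -68, so therapy_hours ≥ 3.
The smallest integer in [-4, 9] satisfying this is 3.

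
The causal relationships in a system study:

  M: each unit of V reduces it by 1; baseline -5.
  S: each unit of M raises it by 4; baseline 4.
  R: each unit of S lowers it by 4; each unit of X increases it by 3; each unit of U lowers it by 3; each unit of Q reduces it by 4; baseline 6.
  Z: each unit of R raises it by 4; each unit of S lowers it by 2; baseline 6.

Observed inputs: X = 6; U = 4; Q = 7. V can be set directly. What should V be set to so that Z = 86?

V = -2

Substituting into the S equation gives S = -4*V - 16.
So R = 16*V + 48.
So Z = 72*V + 230.
Solve 72*V + 230 = 86: V = (86 - 230) / 72 = -2.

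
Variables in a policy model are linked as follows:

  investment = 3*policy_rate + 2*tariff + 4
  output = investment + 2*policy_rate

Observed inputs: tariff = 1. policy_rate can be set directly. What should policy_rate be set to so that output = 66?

Substituting into the investment equation gives investment = 3*policy_rate + 6.
So output = 5*policy_rate + 6.
Solve 5*policy_rate + 6 = 66: policy_rate = (66 - 6) / 5 = 12.

policy_rate = 12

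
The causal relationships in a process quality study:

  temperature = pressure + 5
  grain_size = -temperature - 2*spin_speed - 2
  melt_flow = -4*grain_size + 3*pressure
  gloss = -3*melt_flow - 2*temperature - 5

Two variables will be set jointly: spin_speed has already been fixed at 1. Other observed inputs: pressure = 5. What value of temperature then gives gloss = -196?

With spin_speed held at 1:
Intervening on temperature fixes its value directly, overriding its dependence on pressure.
Substituting into the grain_size equation gives grain_size = -temperature - 4.
This gives melt_flow = 4*temperature + 31.
gloss becomes -14*temperature - 98.
Solve -14*temperature - 98 = -196: temperature = (-196 + 98) / -14 = 7.

temperature = 7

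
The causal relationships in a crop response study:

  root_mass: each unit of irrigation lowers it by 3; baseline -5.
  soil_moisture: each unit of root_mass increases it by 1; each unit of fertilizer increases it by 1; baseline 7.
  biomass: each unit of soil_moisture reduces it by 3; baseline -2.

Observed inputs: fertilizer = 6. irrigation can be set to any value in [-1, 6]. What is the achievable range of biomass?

-35 to 28

Substituting into the soil_moisture equation gives soil_moisture = -3*irrigation + 8.
This gives biomass = 9*irrigation - 26.
Linear in irrigation, so extremes are at the endpoints: irrigation = -1 gives biomass = -35; irrigation = 6 gives biomass = 28.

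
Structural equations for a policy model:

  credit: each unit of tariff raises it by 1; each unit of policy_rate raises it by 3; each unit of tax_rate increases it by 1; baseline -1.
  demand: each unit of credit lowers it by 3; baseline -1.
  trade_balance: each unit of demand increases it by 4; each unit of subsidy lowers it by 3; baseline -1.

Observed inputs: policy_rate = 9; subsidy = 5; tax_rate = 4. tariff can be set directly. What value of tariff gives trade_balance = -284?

tariff = -8

Substituting into the credit equation gives credit = tariff + 30.
Substituting into the demand equation gives demand = -3*tariff - 91.
This gives trade_balance = -12*tariff - 380.
Solve -12*tariff - 380 = -284: tariff = (-284 + 380) / -12 = -8.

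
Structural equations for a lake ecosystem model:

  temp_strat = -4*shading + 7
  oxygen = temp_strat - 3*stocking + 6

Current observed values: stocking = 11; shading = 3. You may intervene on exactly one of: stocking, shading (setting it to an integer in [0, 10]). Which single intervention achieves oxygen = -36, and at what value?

set shading = 4

Intervening on stocking: oxygen = -3*stocking + 1. Reaching -36 requires stocking = 37/3, not an integer.
Intervening on shading: with other inputs at their observed values, oxygen = -4*shading - 20. Solving for -36 gives shading = 4, within [0, 10].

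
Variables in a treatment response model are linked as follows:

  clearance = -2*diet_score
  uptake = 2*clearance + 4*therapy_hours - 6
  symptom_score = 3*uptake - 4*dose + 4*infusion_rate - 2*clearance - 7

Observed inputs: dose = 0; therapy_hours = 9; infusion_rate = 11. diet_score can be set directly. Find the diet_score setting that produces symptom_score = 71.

Substituting into the uptake equation gives uptake = -4*diet_score + 30.
So symptom_score = -8*diet_score + 127.
Solve -8*diet_score + 127 = 71: diet_score = (71 - 127) / -8 = 7.

diet_score = 7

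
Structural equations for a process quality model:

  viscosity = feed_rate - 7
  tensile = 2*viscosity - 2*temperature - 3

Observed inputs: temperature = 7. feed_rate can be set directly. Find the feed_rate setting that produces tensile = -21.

Substituting into the tensile equation gives tensile = 2*feed_rate - 31.
Solve 2*feed_rate - 31 = -21: feed_rate = (-21 + 31) / 2 = 5.

feed_rate = 5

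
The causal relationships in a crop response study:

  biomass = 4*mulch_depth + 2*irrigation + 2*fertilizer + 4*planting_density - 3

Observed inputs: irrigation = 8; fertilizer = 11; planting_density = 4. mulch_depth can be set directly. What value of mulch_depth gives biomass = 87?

Substituting into the biomass equation gives biomass = 4*mulch_depth + 51.
Solve 4*mulch_depth + 51 = 87: mulch_depth = (87 - 51) / 4 = 9.

mulch_depth = 9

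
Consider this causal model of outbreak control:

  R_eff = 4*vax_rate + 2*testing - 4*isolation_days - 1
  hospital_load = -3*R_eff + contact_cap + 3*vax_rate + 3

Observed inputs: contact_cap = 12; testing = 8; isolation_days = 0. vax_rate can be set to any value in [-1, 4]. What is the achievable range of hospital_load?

-66 to -21

Substituting into the R_eff equation gives R_eff = 4*vax_rate + 15.
Substituting into the hospital_load equation gives hospital_load = -9*vax_rate - 30.
Linear in vax_rate, so extremes are at the endpoints: vax_rate = -1 gives hospital_load = -21; vax_rate = 4 gives hospital_load = -66.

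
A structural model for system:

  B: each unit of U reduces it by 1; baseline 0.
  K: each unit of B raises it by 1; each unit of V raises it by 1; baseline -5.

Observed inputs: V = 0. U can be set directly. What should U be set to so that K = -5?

U = 0

Substituting into the K equation gives K = -U - 5.
Solve -U - 5 = -5: U = (-5 + 5) / -1 = 0.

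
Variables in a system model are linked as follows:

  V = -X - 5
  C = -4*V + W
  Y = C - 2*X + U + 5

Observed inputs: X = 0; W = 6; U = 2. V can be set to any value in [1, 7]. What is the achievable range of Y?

Intervening on V fixes its value directly, overriding its dependence on X.
Substituting into the C equation gives C = -4*V + 6.
Substituting into the Y equation gives Y = -4*V + 13.
Linear in V, so extremes are at the endpoints: V = 1 gives Y = 9; V = 7 gives Y = -15.

-15 to 9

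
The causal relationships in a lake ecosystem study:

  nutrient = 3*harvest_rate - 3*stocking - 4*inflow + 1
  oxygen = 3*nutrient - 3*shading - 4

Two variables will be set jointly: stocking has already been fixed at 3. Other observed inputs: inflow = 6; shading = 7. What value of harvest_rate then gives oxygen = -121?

harvest_rate = 0

With stocking held at 3:
Substituting into the nutrient equation gives nutrient = 3*harvest_rate - 32.
This gives oxygen = 9*harvest_rate - 121.
Solve 9*harvest_rate - 121 = -121: harvest_rate = (-121 + 121) / 9 = 0.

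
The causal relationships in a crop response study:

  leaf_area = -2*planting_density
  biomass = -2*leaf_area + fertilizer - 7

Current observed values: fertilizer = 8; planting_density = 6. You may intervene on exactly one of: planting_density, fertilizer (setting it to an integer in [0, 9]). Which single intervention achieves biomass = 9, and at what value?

Intervening on planting_density: with other inputs at their observed values, biomass = 4*planting_density + 1. Solving for 9 gives planting_density = 2, within [0, 9].
Intervening on fertilizer: biomass = fertilizer + 17. Reaching 9 requires fertilizer = -8, outside [0, 9].

set planting_density = 2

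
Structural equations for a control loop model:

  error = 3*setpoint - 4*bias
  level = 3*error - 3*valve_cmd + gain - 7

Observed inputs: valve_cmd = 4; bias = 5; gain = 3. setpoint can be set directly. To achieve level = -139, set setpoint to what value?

Substituting into the error equation gives error = 3*setpoint - 20.
Substituting into the level equation gives level = 9*setpoint - 76.
Solve 9*setpoint - 76 = -139: setpoint = (-139 + 76) / 9 = -7.

setpoint = -7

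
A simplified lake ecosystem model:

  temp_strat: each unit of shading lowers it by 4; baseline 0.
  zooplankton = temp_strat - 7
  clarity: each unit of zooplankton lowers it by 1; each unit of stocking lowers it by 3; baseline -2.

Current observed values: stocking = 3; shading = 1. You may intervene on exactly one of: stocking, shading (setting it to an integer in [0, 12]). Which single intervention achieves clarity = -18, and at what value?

Intervening on stocking: with other inputs at their observed values, clarity = -3*stocking + 9. Solving for -18 gives stocking = 9, within [0, 12].
Intervening on shading: clarity = 4*shading - 4. Reaching -18 requires shading = -7/2, not an integer.

set stocking = 9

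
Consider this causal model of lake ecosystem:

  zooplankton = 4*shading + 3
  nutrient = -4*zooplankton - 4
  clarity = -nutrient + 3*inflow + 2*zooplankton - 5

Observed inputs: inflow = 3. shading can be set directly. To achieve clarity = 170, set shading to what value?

shading = 6

Substituting into the nutrient equation gives nutrient = -16*shading - 16.
This gives clarity = 24*shading + 26.
Solve 24*shading + 26 = 170: shading = (170 - 26) / 24 = 6.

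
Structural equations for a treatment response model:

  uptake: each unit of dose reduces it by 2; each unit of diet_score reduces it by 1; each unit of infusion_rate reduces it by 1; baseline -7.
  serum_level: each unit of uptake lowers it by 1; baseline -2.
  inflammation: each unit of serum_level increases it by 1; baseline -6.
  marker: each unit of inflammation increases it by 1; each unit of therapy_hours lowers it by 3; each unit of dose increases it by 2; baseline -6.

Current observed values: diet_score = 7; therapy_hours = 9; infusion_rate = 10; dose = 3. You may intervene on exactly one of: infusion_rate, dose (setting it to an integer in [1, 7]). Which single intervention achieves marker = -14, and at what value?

set infusion_rate = 1

Intervening on infusion_rate: with other inputs at their observed values, marker = infusion_rate - 15. Solving for -14 gives infusion_rate = 1, within [1, 7].
Intervening on dose: marker = 4*dose - 17. Reaching -14 requires dose = 3/4, not an integer.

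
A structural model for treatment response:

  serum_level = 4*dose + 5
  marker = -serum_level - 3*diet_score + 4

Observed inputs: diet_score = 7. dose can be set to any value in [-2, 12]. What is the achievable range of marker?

Substituting into the marker equation gives marker = -4*dose - 22.
Linear in dose, so extremes are at the endpoints: dose = -2 gives marker = -14; dose = 12 gives marker = -70.

-70 to -14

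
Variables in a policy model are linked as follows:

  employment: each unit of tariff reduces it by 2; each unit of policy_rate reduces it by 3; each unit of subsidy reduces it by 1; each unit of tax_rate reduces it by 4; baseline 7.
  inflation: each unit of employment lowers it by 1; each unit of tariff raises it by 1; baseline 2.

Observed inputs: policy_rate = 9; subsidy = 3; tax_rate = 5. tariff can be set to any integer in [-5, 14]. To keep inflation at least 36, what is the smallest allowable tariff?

tariff = -3

Substituting into the employment equation gives employment = -2*tariff - 43.
inflation becomes 3*tariff + 45.
Require 3*tariff + 45 ≥ 36, so tariff ≥ -3.
The smallest integer in [-5, 14] satisfying this is -3.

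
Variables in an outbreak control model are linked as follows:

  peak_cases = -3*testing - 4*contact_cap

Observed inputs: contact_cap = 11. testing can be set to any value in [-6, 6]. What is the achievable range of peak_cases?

Substituting into the peak_cases equation gives peak_cases = -3*testing - 44.
Linear in testing, so extremes are at the endpoints: testing = -6 gives peak_cases = -26; testing = 6 gives peak_cases = -62.

-62 to -26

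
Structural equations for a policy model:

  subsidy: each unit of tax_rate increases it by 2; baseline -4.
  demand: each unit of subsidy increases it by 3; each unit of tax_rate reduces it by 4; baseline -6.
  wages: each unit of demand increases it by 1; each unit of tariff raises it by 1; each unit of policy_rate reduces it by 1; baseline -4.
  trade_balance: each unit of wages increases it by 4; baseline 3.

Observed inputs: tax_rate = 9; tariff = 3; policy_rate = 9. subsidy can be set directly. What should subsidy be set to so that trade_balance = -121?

subsidy = 7

Intervening on subsidy fixes its value directly, overriding its dependence on tax_rate.
Substituting into the demand equation gives demand = 3*subsidy - 42.
This gives wages = 3*subsidy - 52.
This gives trade_balance = 12*subsidy - 205.
Solve 12*subsidy - 205 = -121: subsidy = (-121 + 205) / 12 = 7.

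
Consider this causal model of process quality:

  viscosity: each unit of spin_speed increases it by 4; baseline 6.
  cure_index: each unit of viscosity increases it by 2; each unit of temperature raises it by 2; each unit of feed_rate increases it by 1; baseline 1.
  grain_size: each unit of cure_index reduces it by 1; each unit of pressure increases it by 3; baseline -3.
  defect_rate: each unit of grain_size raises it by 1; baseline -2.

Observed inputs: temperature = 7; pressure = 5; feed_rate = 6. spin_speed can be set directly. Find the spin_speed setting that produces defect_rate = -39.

spin_speed = 2

Substituting into the cure_index equation gives cure_index = 8*spin_speed + 33.
So grain_size = -8*spin_speed - 21.
Substituting into the defect_rate equation gives defect_rate = -8*spin_speed - 23.
Solve -8*spin_speed - 23 = -39: spin_speed = (-39 + 23) / -8 = 2.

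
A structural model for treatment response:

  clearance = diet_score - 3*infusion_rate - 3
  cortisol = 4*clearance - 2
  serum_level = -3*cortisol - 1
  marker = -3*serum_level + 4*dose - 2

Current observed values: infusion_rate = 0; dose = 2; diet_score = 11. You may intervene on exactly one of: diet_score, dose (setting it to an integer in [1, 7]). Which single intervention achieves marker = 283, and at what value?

Intervening on diet_score: marker = 36*diet_score - 117. Reaching 283 requires diet_score = 100/9, not an integer.
Intervening on dose: with other inputs at their observed values, marker = 4*dose + 271. Solving for 283 gives dose = 3, within [1, 7].

set dose = 3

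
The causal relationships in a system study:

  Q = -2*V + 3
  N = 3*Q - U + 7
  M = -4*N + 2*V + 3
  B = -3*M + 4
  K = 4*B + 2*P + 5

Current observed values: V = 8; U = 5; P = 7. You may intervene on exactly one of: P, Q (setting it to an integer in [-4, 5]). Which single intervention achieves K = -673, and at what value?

set Q = -4

Intervening on P: K = 2*P - 1983. Reaching -673 requires P = 655, outside [-4, 5].
Intervening on Q: with other inputs at their observed values, K = 144*Q - 97. Solving for -673 gives Q = -4, within [-4, 5].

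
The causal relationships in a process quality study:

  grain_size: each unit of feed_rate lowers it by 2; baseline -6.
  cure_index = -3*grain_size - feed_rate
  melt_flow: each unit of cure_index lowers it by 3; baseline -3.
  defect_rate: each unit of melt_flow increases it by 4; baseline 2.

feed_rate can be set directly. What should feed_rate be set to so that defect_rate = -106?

Substituting into the cure_index equation gives cure_index = 5*feed_rate + 18.
Substituting into the melt_flow equation gives melt_flow = -15*feed_rate - 57.
Substituting into the defect_rate equation gives defect_rate = -60*feed_rate - 226.
Solve -60*feed_rate - 226 = -106: feed_rate = (-106 + 226) / -60 = -2.

feed_rate = -2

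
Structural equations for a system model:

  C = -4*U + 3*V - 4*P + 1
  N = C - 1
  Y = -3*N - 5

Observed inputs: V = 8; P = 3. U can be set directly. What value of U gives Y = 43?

U = 7

Substituting into the C equation gives C = -4*U + 13.
So N = -4*U + 12.
So Y = 12*U - 41.
Solve 12*U - 41 = 43: U = (43 + 41) / 12 = 7.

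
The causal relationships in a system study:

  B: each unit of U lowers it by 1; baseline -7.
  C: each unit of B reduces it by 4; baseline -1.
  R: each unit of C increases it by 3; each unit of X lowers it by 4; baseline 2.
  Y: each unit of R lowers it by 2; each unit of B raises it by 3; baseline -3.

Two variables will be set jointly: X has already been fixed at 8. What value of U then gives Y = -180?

With X held at 8:
Substituting into the C equation gives C = 4*U + 27.
Substituting into the R equation gives R = 12*U + 51.
Y becomes -27*U - 126.
Solve -27*U - 126 = -180: U = (-180 + 126) / -27 = 2.

U = 2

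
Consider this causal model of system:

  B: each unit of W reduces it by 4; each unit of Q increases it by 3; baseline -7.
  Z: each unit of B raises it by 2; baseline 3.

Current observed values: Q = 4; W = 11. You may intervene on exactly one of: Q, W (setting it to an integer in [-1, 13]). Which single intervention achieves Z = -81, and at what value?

Intervening on Q: with other inputs at their observed values, Z = 6*Q - 99. Solving for -81 gives Q = 3, within [-1, 13].
Intervening on W: Z = -8*W + 13. Reaching -81 requires W = 47/4, not an integer.

set Q = 3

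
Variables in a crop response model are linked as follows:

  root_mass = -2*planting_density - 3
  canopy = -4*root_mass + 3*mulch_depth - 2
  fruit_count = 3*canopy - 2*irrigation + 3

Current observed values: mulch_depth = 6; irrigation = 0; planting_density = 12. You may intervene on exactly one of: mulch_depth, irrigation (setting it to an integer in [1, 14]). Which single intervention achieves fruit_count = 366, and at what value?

set mulch_depth = 5

Intervening on mulch_depth: with other inputs at their observed values, fruit_count = 9*mulch_depth + 321. Solving for 366 gives mulch_depth = 5, within [1, 14].
Intervening on irrigation: fruit_count = -2*irrigation + 375. Reaching 366 requires irrigation = 9/2, not an integer.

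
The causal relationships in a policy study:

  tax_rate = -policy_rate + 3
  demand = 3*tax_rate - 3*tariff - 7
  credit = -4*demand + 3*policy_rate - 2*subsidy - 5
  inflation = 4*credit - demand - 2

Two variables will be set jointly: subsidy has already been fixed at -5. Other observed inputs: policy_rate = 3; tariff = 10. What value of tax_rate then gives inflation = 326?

tax_rate = 7

With subsidy held at -5:
Intervening on tax_rate fixes its value directly, overriding its dependence on policy_rate.
Substituting into the demand equation gives demand = 3*tax_rate - 37.
So credit = -12*tax_rate + 162.
Substituting into the inflation equation gives inflation = -51*tax_rate + 683.
Solve -51*tax_rate + 683 = 326: tax_rate = (326 - 683) / -51 = 7.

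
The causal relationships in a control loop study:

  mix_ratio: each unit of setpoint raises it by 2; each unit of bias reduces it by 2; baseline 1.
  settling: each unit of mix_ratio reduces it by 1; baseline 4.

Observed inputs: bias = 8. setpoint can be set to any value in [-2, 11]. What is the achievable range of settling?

Substituting into the mix_ratio equation gives mix_ratio = 2*setpoint - 15.
Substituting into the settling equation gives settling = -2*setpoint + 19.
Linear in setpoint, so extremes are at the endpoints: setpoint = -2 gives settling = 23; setpoint = 11 gives settling = -3.

-3 to 23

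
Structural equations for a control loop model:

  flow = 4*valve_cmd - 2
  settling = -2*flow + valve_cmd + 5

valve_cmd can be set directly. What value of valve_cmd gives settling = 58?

valve_cmd = -7

Substituting into the settling equation gives settling = -7*valve_cmd + 9.
Solve -7*valve_cmd + 9 = 58: valve_cmd = (58 - 9) / -7 = -7.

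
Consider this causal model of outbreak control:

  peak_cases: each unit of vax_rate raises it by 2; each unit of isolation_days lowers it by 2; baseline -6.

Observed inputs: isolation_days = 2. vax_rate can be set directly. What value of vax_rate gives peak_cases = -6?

Substituting into the peak_cases equation gives peak_cases = 2*vax_rate - 10.
Solve 2*vax_rate - 10 = -6: vax_rate = (-6 + 10) / 2 = 2.

vax_rate = 2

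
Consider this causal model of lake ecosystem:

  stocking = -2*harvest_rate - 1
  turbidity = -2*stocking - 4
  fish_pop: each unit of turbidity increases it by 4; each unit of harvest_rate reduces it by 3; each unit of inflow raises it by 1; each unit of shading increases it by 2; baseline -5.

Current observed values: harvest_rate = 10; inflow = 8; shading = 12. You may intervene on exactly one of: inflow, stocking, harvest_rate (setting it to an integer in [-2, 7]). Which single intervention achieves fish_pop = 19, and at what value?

set harvest_rate = 0

Intervening on inflow: fish_pop = inflow + 141. Reaching 19 requires inflow = -122, outside [-2, 7].
Intervening on stocking: fish_pop = -8*stocking - 19. Reaching 19 requires stocking = -19/4, not an integer.
Intervening on harvest_rate: with other inputs at their observed values, fish_pop = 13*harvest_rate + 19. Solving for 19 gives harvest_rate = 0, within [-2, 7].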